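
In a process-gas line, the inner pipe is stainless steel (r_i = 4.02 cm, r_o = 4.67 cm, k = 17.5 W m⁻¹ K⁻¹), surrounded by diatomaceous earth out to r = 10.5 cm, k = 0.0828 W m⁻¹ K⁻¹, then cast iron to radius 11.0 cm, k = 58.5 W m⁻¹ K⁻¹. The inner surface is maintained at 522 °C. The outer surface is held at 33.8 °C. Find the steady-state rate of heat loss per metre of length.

Q' = 313 W/m

Resistance network (inner→outer):
  R'_stainless steel = ln(0.0467/0.0402)/(2πk) = 0.1499/(2π·17.5) = 0.001363 m·K/W
  R'_diatomaceous earth = ln(0.105/0.0467)/(2πk) = 0.8102/(2π·0.0828) = 1.557 m·K/W
  R'_cast iron = ln(0.110/0.105)/(2πk) = 0.04652/(2π·58.5) = 1.266×10^-4 m·K/W
ΣR = 0.001363 + 1.557 + 1.266×10^-4 = 1.558 m·K/W
Q' = ΔT/ΣR = (522 °C − 33.8 °C)/1.558 = 313 W/m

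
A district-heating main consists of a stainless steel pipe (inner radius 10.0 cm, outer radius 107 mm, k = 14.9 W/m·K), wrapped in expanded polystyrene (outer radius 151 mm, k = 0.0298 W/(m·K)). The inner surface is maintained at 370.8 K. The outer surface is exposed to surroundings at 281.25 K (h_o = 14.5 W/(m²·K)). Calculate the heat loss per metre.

Series thermal resistances, inner to outer:
  R'_stainless steel = ln(0.107/0.100)/(2πk) = 0.06766/(2π·14.9) = 7.227×10^-4 m·K/W
  R'_expanded polystyrene = ln(0.151/0.107)/(2πk) = 0.3445/(2π·0.0298) = 1.840 m·K/W
  R'_conv,out = 1/(2πr h) = 1/(2π·0.151·14.5) = 0.07269 m·K/W
ΣR = 7.227×10^-4 + 1.840 + 0.07269 = 1.913 m·K/W
Q' = ΔT/ΣR = (370.8 K − 281.25 K)/1.913 = 46.8 W/m

Q' = 46.8 W/m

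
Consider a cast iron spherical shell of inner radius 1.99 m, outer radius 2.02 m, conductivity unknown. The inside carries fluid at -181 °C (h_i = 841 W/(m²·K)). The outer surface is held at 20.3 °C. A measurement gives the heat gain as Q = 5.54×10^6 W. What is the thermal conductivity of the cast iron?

ΣR = ΔT/Q = |-181 − 20.3|/5.54×10^6 = 3.634×10^-5 K/W
Known resistances:
  R_conv,in = 1/(4πr²h) = 1/(4π·1.99²·841) = 2.389×10^-5 K/W
R_cast iron = ΣR − ΣR_known = 3.634×10^-5 − 2.389×10^-5 = 1.245×10^-5 K/W
(1/r₁−1/r₂)/(4πk) = 1.245×10^-5 ⇒ k = 0.007463/(4π·1.245×10^-5) = 47.7 W/m·K

k = 47.7 W/m·K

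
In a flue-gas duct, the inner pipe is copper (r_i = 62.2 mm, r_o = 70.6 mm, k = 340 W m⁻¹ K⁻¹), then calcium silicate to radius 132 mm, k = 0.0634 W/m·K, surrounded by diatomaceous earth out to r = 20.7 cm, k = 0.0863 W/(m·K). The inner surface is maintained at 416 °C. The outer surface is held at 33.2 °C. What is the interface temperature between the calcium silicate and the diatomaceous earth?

T = 166 °C

Resistance network (inner→outer):
  R'_copper = ln(0.0706/0.0622)/(2πk) = 0.1267/(2π·340) = 5.930×10^-5 m·K/W
  R'_calcium silicate = ln(0.132/0.0706)/(2πk) = 0.6258/(2π·0.0634) = 1.571 m·K/W
  R'_diatomaceous earth = ln(0.207/0.132)/(2πk) = 0.4499/(2π·0.0863) = 0.8297 m·K/W
ΣR = 5.930×10^-5 + 1.571 + 0.8297 = 2.401 m·K/W
Q' = ΔT/ΣR = (416 °C − 33.2 °C)/2.401 = 159.4 W/m
From the inner boundary to the calcium silicate/diatomaceous earth interface, ΣR_partial = 1.571 m·K/W.
T_interface = T_in − Q'·ΣR_partial = 416 °C − (159.4)(1.571) = 166 °C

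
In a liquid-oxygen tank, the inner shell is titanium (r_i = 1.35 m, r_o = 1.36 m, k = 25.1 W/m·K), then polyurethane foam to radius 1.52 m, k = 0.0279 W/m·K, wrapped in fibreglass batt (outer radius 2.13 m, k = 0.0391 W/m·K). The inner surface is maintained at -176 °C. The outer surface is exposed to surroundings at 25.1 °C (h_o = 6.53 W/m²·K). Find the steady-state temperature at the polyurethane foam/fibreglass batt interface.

Resistance network (inner→outer):
  R_titanium = (1/1.35 − 1/1.36)/(4πk) = 0.005447/(4π·25.1) = 1.727×10^-5 K/W
  R_polyurethane foam = (1/1.36 − 1/1.52)/(4πk) = 0.07740/(4π·0.0279) = 0.2208 K/W
  R_fibreglass batt = (1/1.52 − 1/2.13)/(4πk) = 0.1884/(4π·0.0391) = 0.3835 K/W
  R_conv,out = 1/(4πr²h) = 1/(4π·2.13²·6.53) = 0.002686 K/W
ΣR = 1.727×10^-5 + 0.2208 + 0.3835 + 0.002686 = 0.6070 K/W
Q = ΔT/ΣR = (-176 °C − 25.1 °C)/0.6070 = -331.3 W
From the inner boundary to the polyurethane foam/fibreglass batt interface, ΣR_partial = 0.2208 K/W.
T_interface = T_in − Q·ΣR_partial = -176 °C − (-331.3)(0.2208) = -103 °C

T = -103 °C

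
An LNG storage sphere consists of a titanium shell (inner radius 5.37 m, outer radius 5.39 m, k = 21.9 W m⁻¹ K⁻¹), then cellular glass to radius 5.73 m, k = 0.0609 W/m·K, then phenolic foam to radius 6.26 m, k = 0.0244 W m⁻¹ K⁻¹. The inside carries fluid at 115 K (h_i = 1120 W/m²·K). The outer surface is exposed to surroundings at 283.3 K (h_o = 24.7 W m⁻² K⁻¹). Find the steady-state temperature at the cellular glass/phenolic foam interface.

Series thermal resistances, inner to outer:
  R_conv,in = 1/(4πr²h) = 1/(4π·5.37²·1120) = 2.464×10^-6 K/W
  R_titanium = (1/5.37 − 1/5.39)/(4πk) = 6.910×10^-4/(4π·21.9) = 2.511×10^-6 K/W
  R_cellular glass = (1/5.39 − 1/5.73)/(4πk) = 0.01101/(4π·0.0609) = 0.01438 K/W
  R_phenolic foam = (1/5.73 − 1/6.26)/(4πk) = 0.01478/(4π·0.0244) = 0.04819 K/W
  R_conv,out = 1/(4πr²h) = 1/(4π·6.26²·24.7) = 8.221×10^-5 K/W
ΣR = 2.464×10^-6 + 2.511×10^-6 + 0.01438 + 0.04819 + 8.221×10^-5 = 0.06266 K/W
Q = ΔT/ΣR = (115 K − 283.3 K)/0.06266 = -2686 W
From the inner boundary to the cellular glass/phenolic foam interface, ΣR_partial = 0.01438 K/W.
T_interface = T_in − Q·ΣR_partial = 115 K − (-2686)(0.01438) = 154 K

T = 154 K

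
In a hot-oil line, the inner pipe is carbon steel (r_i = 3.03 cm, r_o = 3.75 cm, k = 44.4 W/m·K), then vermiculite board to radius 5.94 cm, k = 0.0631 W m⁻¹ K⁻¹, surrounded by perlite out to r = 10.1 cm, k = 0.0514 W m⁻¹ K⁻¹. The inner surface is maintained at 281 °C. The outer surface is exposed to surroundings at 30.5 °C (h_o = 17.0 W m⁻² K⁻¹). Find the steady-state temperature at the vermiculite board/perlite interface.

T = 181 °C

Resistance network (inner→outer):
  R'_carbon steel = ln(0.0375/0.0303)/(2πk) = 0.2132/(2π·44.4) = 7.642×10^-4 m·K/W
  R'_vermiculite board = ln(0.0594/0.0375)/(2πk) = 0.4600/(2π·0.0631) = 1.160 m·K/W
  R'_perlite = ln(0.101/0.0594)/(2πk) = 0.5308/(2π·0.0514) = 1.644 m·K/W
  R'_conv,out = 1/(2πr h) = 1/(2π·0.101·17.0) = 0.09269 m·K/W
ΣR = 7.642×10^-4 + 1.160 + 1.644 + 0.09269 = 2.897 m·K/W
Q' = ΔT/ΣR = (281 °C − 30.5 °C)/2.897 = 86.47 W/m
From the inner boundary to the vermiculite board/perlite interface, ΣR_partial = 1.161 m·K/W.
T_interface = T_in − Q'·ΣR_partial = 281 °C − (86.47)(1.161) = 181 °C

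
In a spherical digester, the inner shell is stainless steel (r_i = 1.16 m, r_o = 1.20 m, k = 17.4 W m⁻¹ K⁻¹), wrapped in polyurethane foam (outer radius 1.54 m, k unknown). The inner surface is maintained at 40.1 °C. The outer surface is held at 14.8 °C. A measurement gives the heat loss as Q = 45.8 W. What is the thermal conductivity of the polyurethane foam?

k = 0.0265 W/m·K

ΣR = ΔT/Q = |40.1 − 14.8|/45.8 = 0.5524 K/W
Known resistances:
  R_stainless steel = (1/1.16 − 1/1.20)/(4πk) = 0.02874/(4π·17.4) = 1.314×10^-4 K/W
R_polyurethane foam = ΣR − ΣR_known = 0.5524 − 1.314×10^-4 = 0.5523 K/W
(1/r₁−1/r₂)/(4πk) = 0.5523 ⇒ k = 0.1840/(4π·0.5523) = 0.0265 W/m·K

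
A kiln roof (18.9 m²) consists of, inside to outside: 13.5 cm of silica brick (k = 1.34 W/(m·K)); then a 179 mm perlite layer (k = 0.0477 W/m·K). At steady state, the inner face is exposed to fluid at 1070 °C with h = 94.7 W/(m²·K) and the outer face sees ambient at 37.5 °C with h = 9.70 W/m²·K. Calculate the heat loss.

Q = 4.92 kW

Resistance network (inner→outer):
  R_conv,in = 1/(hA) = 1/(94.7·18.9) = 5.587×10^-4 K/W
  R_silica brick = L/(kA) = 0.135/(1.34·18.9) = 0.005330 K/W
  R_perlite = L/(kA) = 0.179/(0.0477·18.9) = 0.1986 K/W
  R_conv,out = 1/(hA) = 1/(9.70·18.9) = 0.005455 K/W
ΣR = 5.587×10^-4 + 0.005330 + 0.1986 + 0.005455 = 0.2099 K/W
Q = ΔT/ΣR = (1070 °C − 37.5 °C)/0.2099 = 4920 W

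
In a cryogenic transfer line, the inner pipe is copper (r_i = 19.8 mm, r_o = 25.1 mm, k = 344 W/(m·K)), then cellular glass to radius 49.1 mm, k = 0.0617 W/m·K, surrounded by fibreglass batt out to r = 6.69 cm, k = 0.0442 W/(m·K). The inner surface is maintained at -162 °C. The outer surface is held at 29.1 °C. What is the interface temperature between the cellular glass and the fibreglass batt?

T = -45.7 °C

Resistance network (inner→outer):
  R'_copper = ln(0.0251/0.0198)/(2πk) = 0.2372/(2π·344) = 1.097×10^-4 m·K/W
  R'_cellular glass = ln(0.0491/0.0251)/(2πk) = 0.6710/(2π·0.0617) = 1.731 m·K/W
  R'_fibreglass batt = ln(0.0669/0.0491)/(2πk) = 0.3093/(2π·0.0442) = 1.114 m·K/W
ΣR = 1.097×10^-4 + 1.731 + 1.114 = 2.845 m·K/W
Q' = ΔT/ΣR = (-162 °C − 29.1 °C)/2.845 = -67.17 W/m
From the inner boundary to the cellular glass/fibreglass batt interface, ΣR_partial = 1.731 m·K/W.
T_interface = T_in − Q'·ΣR_partial = -162 °C − (-67.17)(1.731) = -45.7 °C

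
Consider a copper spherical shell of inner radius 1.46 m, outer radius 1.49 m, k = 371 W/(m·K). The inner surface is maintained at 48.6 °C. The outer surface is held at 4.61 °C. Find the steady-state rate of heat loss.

Q = 4πk·ΔT/(1/r₁ − 1/r₂) = 4π × 371 × 43.99 / (1/1.46 − 1/1.49) = 1.49×10^7 W

Q = 14900 kW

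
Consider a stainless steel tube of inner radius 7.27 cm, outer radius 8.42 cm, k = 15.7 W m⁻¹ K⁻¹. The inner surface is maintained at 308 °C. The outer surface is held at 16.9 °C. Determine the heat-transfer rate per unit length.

Q' = 2πk·ΔT/ln(r₂/r₁) = 2π × 15.7 × 291.1 / ln(0.0842/0.0727) = 1.96×10^5 W/m

Q' = 196 kW/m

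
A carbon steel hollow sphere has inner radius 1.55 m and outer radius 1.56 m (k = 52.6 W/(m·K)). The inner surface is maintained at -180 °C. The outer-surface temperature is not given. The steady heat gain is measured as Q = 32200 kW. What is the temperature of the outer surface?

Series resistances:
  R_carbon steel = (1/1.55 − 1/1.56)/(4πk) = 0.004136/(4π·52.6) = 6.257×10^-6 K/W
ΣR = 6.257×10^-6 K/W
ΔT = Q·ΣR = 3.22×10^7 × 6.257×10^-6 = 201.5 K
Heat flows inward, so T_out = T_in + ΔT = -180 + 201.5 = 21.5 °C

T_out = 21.5 °C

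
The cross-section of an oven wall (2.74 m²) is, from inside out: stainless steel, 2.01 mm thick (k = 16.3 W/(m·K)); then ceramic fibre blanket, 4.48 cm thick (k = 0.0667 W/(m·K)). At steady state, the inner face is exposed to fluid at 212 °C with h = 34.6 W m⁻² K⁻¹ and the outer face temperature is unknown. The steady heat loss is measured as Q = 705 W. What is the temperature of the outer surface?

T_out = 31.7 °C

Sum the resistances:
  R_conv,in = 1/(hA) = 1/(34.6·2.74) = 0.01055 K/W
  R_stainless steel = L/(kA) = 0.00201/(16.3·2.74) = 4.500×10^-5 K/W
  R_ceramic fibre blanket = L/(kA) = 0.0448/(0.0667·2.74) = 0.2451 K/W
ΣR = 0.2557 K/W
ΔT = Q·ΣR = 705 × 0.2557 = 180.3 K
Heat flows outward, so T_out = T_in − ΔT = 212 − 180.3 = 31.7 °C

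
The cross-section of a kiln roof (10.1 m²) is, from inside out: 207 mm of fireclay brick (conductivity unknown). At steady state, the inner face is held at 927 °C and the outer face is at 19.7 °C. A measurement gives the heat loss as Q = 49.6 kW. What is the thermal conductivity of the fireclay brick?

ΣR = ΔT/Q = |927 − 19.7|/49600 = 0.01829 K/W
L/(kA) = 0.01829 ⇒ k = 0.207/(0.01829·10.1) = 1.12 W/m·K

k = 1.12 W/m·K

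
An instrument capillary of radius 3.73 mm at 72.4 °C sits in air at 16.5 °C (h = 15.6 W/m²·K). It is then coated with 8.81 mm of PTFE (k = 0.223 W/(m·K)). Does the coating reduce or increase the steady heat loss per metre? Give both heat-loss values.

increases: 20.4 → 33.3 W/m

Critical radius for a cylinder: r_cr = k/h = 0.0143 m = 1.43 cm.
Outer radius after coating: r₂ = 0.00373 + 0.00881 = 0.01254 m.
Since r₁ < r_cr and r₂ ≤ r_cr, the coating moves toward the maximum at r_cr — heat loss rises.
Bare: R = 1/(2πr₁h) = 2.735 m·K/W; Q = 55.9/2.735 = 20.4 W/m.
Coated: R = R_cond + R_conv = 1.679 m·K/W; Q = 55.9/1.679 = 33.3 W/m.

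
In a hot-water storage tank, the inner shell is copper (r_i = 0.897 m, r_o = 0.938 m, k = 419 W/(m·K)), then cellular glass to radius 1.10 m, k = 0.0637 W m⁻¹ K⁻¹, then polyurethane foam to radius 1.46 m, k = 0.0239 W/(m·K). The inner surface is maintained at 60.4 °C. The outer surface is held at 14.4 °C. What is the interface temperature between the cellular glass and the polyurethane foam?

T = 50.8 °C

Series thermal resistances, inner to outer:
  R_copper = (1/0.897 − 1/0.938)/(4πk) = 0.04873/(4π·419) = 9.255×10^-6 K/W
  R_cellular glass = (1/0.938 − 1/1.10)/(4πk) = 0.1570/(4π·0.0637) = 0.1961 K/W
  R_polyurethane foam = (1/1.10 − 1/1.46)/(4πk) = 0.2242/(4π·0.0239) = 0.7464 K/W
ΣR = 9.255×10^-6 + 0.1961 + 0.7464 = 0.9425 K/W
Q = ΔT/ΣR = (60.4 °C − 14.4 °C)/0.9425 = 48.81 W
From the inner boundary to the cellular glass/polyurethane foam interface, ΣR_partial = 0.1961 K/W.
T_interface = T_in − Q·ΣR_partial = 60.4 °C − (48.81)(0.1961) = 50.8 °C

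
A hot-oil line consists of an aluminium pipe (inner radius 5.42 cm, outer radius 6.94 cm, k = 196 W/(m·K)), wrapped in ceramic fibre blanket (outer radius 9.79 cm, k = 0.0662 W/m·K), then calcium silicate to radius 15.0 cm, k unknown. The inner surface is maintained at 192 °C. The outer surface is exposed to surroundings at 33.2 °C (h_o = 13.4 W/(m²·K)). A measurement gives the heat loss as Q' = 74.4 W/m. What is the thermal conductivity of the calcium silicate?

k = 0.0553 W/m·K

ΣR = ΔT/Q' = |192 − 33.2|/74.4 = 2.134 m·K/W
Known resistances:
  R'_aluminium = ln(0.0694/0.0542)/(2πk) = 0.2472/(2π·196) = 2.007×10^-4 m·K/W
  R'_ceramic fibre blanket = ln(0.0979/0.0694)/(2πk) = 0.3441/(2π·0.0662) = 0.8272 m·K/W
  R'_conv,out = 1/(2πr h) = 1/(2π·0.150·13.4) = 0.07918 m·K/W
R_calcium silicate = ΣR − ΣR_known = 2.134 − 0.9066 = 1.227 m·K/W
ln(r₂/r₁)/(2πk) = 1.227 ⇒ k = 0.4267/(2π·1.227) = 0.0553 W/m·K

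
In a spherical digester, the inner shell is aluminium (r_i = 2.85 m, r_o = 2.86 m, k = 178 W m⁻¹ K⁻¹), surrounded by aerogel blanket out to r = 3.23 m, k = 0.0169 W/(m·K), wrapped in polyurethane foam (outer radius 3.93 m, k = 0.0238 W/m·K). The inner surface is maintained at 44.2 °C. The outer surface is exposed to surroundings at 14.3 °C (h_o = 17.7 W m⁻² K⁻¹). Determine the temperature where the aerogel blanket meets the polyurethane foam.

T = 29.1 °C

Resistance network (inner→outer):
  R_aluminium = (1/2.85 − 1/2.86)/(4πk) = 0.001227/(4π·178) = 5.485×10^-7 K/W
  R_aerogel blanket = (1/2.86 − 1/3.23)/(4πk) = 0.04005/(4π·0.0169) = 0.1886 K/W
  R_polyurethane foam = (1/3.23 − 1/3.93)/(4πk) = 0.05514/(4π·0.0238) = 0.1844 K/W
  R_conv,out = 1/(4πr²h) = 1/(4π·3.93²·17.7) = 2.911×10^-4 K/W
ΣR = 5.485×10^-7 + 0.1886 + 0.1844 + 2.911×10^-4 = 0.3733 K/W
Q = ΔT/ΣR = (44.2 °C − 14.3 °C)/0.3733 = 80.10 W
From the inner boundary to the aerogel blanket/polyurethane foam interface, ΣR_partial = 0.1886 K/W.
T_interface = T_in − Q·ΣR_partial = 44.2 °C − (80.10)(0.1886) = 29.1 °C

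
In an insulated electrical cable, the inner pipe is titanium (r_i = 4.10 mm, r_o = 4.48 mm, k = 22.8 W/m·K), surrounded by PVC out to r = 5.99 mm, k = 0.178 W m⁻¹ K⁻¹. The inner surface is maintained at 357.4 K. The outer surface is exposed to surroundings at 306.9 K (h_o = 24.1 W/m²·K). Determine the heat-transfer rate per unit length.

Treat each layer as a resistance in series:
  R'_titanium = ln(0.00448/0.00410)/(2πk) = 0.08864/(2π·22.8) = 6.187×10^-4 m·K/W
  R'_PVC = ln(0.00599/0.00448)/(2πk) = 0.2905/(2π·0.178) = 0.2597 m·K/W
  R'_conv,out = 1/(2πr h) = 1/(2π·0.00599·24.1) = 1.102 m·K/W
ΣR = 6.187×10^-4 + 0.2597 + 1.102 = 1.362 m·K/W
Q' = ΔT/ΣR = (357.4 K − 306.9 K)/1.362 = 37.1 W/m

Q' = 37.1 W/m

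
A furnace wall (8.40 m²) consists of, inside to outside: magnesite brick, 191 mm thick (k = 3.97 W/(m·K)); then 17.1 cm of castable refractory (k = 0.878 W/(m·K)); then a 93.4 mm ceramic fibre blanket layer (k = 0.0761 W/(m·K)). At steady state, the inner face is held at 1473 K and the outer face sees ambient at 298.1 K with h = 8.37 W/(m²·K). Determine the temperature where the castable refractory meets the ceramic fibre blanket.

Treat each layer as a resistance in series:
  R_magnesite brick = L/(kA) = 0.191/(3.97·8.40) = 0.005727 K/W
  R_castable refractory = L/(kA) = 0.171/(0.878·8.40) = 0.02319 K/W
  R_ceramic fibre blanket = L/(kA) = 0.0934/(0.0761·8.40) = 0.1461 K/W
  R_conv,out = 1/(hA) = 1/(8.37·8.40) = 0.01422 K/W
ΣR = 0.005727 + 0.02319 + 0.1461 + 0.01422 = 0.1892 K/W
Q = ΔT/ΣR = (1473 K − 298.1 K)/0.1892 = 6210 W
From the inner boundary to the castable refractory/ceramic fibre blanket interface, ΣR_partial = 0.02892 K/W.
T_interface = T_in − Q·ΣR_partial = 1473 K − (6210)(0.02892) = 1293 K

T = 1293 K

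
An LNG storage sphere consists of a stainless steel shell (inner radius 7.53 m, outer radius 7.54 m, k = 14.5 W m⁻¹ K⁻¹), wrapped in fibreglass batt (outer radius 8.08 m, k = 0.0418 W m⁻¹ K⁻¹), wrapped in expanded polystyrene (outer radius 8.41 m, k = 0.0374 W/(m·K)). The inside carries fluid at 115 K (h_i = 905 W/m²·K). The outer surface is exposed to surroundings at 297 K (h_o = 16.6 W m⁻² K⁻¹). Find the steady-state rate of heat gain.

Q = 6670 W

Resistance network (inner→outer):
  R_conv,in = 1/(4πr²h) = 1/(4π·7.53²·905) = 1.551×10^-6 K/W
  R_stainless steel = (1/7.53 − 1/7.54)/(4πk) = 1.761×10^-4/(4π·14.5) = 9.666×10^-7 K/W
  R_fibreglass batt = (1/7.54 − 1/8.08)/(4πk) = 0.008864/(4π·0.0418) = 0.01687 K/W
  R_expanded polystyrene = (1/8.08 − 1/8.41)/(4πk) = 0.004856/(4π·0.0374) = 0.01033 K/W
  R_conv,out = 1/(4πr²h) = 1/(4π·8.41²·16.6) = 6.778×10^-5 K/W
ΣR = 1.551×10^-6 + 9.666×10^-7 + 0.01687 + 0.01033 + 6.778×10^-5 = 0.02727 K/W
Q = ΔT/ΣR = (115 K − 297 K)/0.02727 = -6670 W
(Negative Q ⇒ heat flows inward; heat gain = 6670 W.)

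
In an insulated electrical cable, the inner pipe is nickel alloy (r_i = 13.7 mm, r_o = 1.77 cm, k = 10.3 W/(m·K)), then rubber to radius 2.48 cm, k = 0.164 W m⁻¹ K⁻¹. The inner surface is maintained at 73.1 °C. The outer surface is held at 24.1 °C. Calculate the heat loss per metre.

Series thermal resistances, inner to outer:
  R'_nickel alloy = ln(0.0177/0.0137)/(2πk) = 0.2562/(2π·10.3) = 0.003958 m·K/W
  R'_rubber = ln(0.0248/0.0177)/(2πk) = 0.3373/(2π·0.164) = 0.3273 m·K/W
ΣR = 0.003958 + 0.3273 = 0.3313 m·K/W
Q' = ΔT/ΣR = (73.1 °C − 24.1 °C)/0.3313 = 148 W/m

Q' = 148 W/m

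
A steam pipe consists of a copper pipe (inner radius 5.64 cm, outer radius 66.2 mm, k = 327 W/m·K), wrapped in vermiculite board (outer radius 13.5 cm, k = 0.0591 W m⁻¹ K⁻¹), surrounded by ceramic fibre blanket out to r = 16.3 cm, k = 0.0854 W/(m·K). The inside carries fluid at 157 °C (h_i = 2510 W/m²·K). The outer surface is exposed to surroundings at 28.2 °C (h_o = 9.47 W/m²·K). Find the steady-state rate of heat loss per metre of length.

Q' = 54.2 W/m

Resistance network (inner→outer):
  R'_conv,in = 1/(2πr h) = 1/(2π·0.0564·2510) = 0.001124 m·K/W
  R'_copper = ln(0.0662/0.0564)/(2πk) = 0.1602/(2π·327) = 7.798×10^-5 m·K/W
  R'_vermiculite board = ln(0.135/0.0662)/(2πk) = 0.7126/(2π·0.0591) = 1.919 m·K/W
  R'_ceramic fibre blanket = ln(0.163/0.135)/(2πk) = 0.1885/(2π·0.0854) = 0.3513 m·K/W
  R'_conv,out = 1/(2πr h) = 1/(2π·0.163·9.47) = 0.1031 m·K/W
ΣR = 0.001124 + 7.798×10^-5 + 1.919 + 0.3513 + 0.1031 = 2.375 m·K/W
Q' = ΔT/ΣR = (157 °C − 28.2 °C)/2.375 = 54.2 W/m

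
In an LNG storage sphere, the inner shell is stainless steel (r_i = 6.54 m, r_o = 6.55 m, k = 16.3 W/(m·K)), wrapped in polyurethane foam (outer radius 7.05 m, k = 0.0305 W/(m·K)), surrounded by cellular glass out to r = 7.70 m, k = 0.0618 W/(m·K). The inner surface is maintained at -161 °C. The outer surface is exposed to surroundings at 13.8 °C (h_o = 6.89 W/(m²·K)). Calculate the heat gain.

Q = 3.98 kW

Series thermal resistances, inner to outer:
  R_stainless steel = (1/6.54 − 1/6.55)/(4πk) = 2.334×10^-4/(4π·16.3) = 1.140×10^-6 K/W
  R_polyurethane foam = (1/6.55 − 1/7.05)/(4πk) = 0.01083/(4π·0.0305) = 0.02825 K/W
  R_cellular glass = (1/7.05 − 1/7.70)/(4πk) = 0.01197/(4π·0.0618) = 0.01542 K/W
  R_conv,out = 1/(4πr²h) = 1/(4π·7.70²·6.89) = 1.948×10^-4 K/W
ΣR = 1.140×10^-6 + 0.02825 + 0.01542 + 1.948×10^-4 = 0.04387 K/W
Q = ΔT/ΣR = (-161 °C − 13.8 °C)/0.04387 = -3980 W
(Negative Q ⇒ heat flows inward; heat gain = 3980 W.)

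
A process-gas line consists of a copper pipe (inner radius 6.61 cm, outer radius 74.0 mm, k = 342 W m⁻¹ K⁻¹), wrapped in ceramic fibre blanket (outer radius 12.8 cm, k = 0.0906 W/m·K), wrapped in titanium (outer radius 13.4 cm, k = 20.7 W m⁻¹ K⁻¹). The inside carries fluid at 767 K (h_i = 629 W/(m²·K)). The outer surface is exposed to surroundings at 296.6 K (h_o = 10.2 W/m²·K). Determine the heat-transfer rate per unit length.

Q' = 434 W/m

Treat each layer as a resistance in series:
  R'_conv,in = 1/(2πr h) = 1/(2π·0.0661·629) = 0.003828 m·K/W
  R'_copper = ln(0.0740/0.0661)/(2πk) = 0.1129/(2π·342) = 5.254×10^-5 m·K/W
  R'_ceramic fibre blanket = ln(0.128/0.0740)/(2πk) = 0.5480/(2π·0.0906) = 0.9626 m·K/W
  R'_titanium = ln(0.134/0.128)/(2πk) = 0.04581/(2π·20.7) = 3.522×10^-4 m·K/W
  R'_conv,out = 1/(2πr h) = 1/(2π·0.134·10.2) = 0.1164 m·K/W
ΣR = 0.003828 + 5.254×10^-5 + 0.9626 + 3.522×10^-4 + 0.1164 = 1.083 m·K/W
Q' = ΔT/ΣR = (767 K − 296.6 K)/1.083 = 434 W/m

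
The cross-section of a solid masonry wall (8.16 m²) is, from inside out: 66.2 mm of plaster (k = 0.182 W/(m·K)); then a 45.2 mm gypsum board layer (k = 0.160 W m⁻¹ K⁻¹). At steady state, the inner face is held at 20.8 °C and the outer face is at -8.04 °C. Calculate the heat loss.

Treat each layer as a resistance in series:
  R_plaster = L/(kA) = 0.0662/(0.182·8.16) = 0.04458 K/W
  R_gypsum board = L/(kA) = 0.0452/(0.160·8.16) = 0.03462 K/W
ΣR = 0.04458 + 0.03462 = 0.07920 K/W
Q = ΔT/ΣR = (20.8 °C − -8.04 °C)/0.07920 = 364 W

Q = 364 W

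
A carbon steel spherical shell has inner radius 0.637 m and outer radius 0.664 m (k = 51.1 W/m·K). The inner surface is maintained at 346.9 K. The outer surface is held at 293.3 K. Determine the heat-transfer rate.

Q = 539 kW

Q = 4πk·ΔT/(1/r₁ − 1/r₂) = 4π × 51.1 × 53.6 / (1/0.637 − 1/0.664) = 5.39×10^5 W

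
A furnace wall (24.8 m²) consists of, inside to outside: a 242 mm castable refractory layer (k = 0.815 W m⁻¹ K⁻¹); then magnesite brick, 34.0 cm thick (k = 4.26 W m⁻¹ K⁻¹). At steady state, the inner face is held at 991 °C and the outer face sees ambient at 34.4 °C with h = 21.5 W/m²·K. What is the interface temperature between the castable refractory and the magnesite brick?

T = 320 °C

Resistance network (inner→outer):
  R_castable refractory = L/(kA) = 0.242/(0.815·24.8) = 0.01197 K/W
  R_magnesite brick = L/(kA) = 0.340/(4.26·24.8) = 0.003218 K/W
  R_conv,out = 1/(hA) = 1/(21.5·24.8) = 0.001875 K/W
ΣR = 0.01197 + 0.003218 + 0.001875 = 0.01706 K/W
Q = ΔT/ΣR = (991 °C − 34.4 °C)/0.01706 = 56070 W
From the inner boundary to the castable refractory/magnesite brick interface, ΣR_partial = 0.01197 K/W.
T_interface = T_in − Q·ΣR_partial = 991 °C − (56070)(0.01197) = 320 °C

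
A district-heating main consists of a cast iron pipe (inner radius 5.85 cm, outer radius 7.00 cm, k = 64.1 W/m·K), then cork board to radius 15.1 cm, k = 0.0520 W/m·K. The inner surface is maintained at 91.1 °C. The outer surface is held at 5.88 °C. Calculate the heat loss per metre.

Resistance network (inner→outer):
  R'_cast iron = ln(0.0700/0.0585)/(2πk) = 0.1795/(2π·64.1) = 4.456×10^-4 m·K/W
  R'_cork board = ln(0.151/0.0700)/(2πk) = 0.7688/(2π·0.0520) = 2.353 m·K/W
ΣR = 4.456×10^-4 + 2.353 = 2.353 m·K/W
Q' = ΔT/ΣR = (91.1 °C − 5.88 °C)/2.353 = 36.2 W/m

Q' = 36.2 W/m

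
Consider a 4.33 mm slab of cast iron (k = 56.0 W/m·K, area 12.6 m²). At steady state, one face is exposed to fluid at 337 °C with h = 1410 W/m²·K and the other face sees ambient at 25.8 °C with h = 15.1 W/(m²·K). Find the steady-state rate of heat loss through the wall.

Q = 58500 W

Resistance network (inner→outer):
  R_conv,in = 1/(hA) = 1/(1410·12.6) = 5.629×10^-5 K/W
  R_cast iron = L/(kA) = 0.00433/(56.0·12.6) = 6.137×10^-6 K/W
  R_conv,out = 1/(hA) = 1/(15.1·12.6) = 0.005256 K/W
ΣR = 5.629×10^-5 + 6.137×10^-6 + 0.005256 = 0.005318 K/W
Q = ΔT/ΣR = (337 °C − 25.8 °C)/0.005318 = 58500 W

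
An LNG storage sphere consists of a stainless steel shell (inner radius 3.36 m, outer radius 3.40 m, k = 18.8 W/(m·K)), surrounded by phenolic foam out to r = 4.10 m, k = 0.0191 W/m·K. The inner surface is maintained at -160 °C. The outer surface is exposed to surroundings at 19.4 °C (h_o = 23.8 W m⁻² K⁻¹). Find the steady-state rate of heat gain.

Series thermal resistances, inner to outer:
  R_stainless steel = (1/3.36 − 1/3.40)/(4πk) = 0.003501/(4π·18.8) = 1.482×10^-5 K/W
  R_phenolic foam = (1/3.40 − 1/4.10)/(4πk) = 0.05022/(4π·0.0191) = 0.2092 K/W
  R_conv,out = 1/(4πr²h) = 1/(4π·4.10²·23.8) = 1.989×10^-4 K/W
ΣR = 1.482×10^-5 + 0.2092 + 1.989×10^-4 = 0.2094 K/W
Q = ΔT/ΣR = (-160 °C − 19.4 °C)/0.2094 = -857 W
(Negative Q ⇒ heat flows inward; heat gain = 857 W.)

Q = 857 W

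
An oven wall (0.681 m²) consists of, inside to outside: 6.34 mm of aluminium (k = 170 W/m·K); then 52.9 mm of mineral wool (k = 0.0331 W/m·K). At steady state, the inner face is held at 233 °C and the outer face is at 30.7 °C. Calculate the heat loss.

Treat each layer as a resistance in series:
  R_aluminium = L/(kA) = 0.00634/(170·0.681) = 5.476×10^-5 K/W
  R_mineral wool = L/(kA) = 0.0529/(0.0331·0.681) = 2.347 K/W
ΣR = 5.476×10^-5 + 2.347 = 2.347 K/W
Q = ΔT/ΣR = (233 °C − 30.7 °C)/2.347 = 86.2 W

Q = 86.2 W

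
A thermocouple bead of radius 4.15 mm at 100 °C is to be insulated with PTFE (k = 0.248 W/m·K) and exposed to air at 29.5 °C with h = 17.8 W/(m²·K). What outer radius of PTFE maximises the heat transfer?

r_cr = 2.79 cm

For a sphere, r_cr = 2k_ins/h = 2·0.248/17.8 = 0.0279 m = 2.79 cm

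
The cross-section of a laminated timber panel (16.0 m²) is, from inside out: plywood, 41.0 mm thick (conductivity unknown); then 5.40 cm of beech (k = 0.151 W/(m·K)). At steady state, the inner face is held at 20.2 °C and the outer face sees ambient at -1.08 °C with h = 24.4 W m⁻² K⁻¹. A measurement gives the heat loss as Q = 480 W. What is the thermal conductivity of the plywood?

ΣR = ΔT/Q = |20.2 − -1.08|/480 = 0.04433 K/W
Known resistances:
  R_beech = L/(kA) = 0.0540/(0.151·16.0) = 0.02235 K/W
  R_conv,out = 1/(hA) = 1/(24.4·16.0) = 0.002561 K/W
R_plywood = ΣR − ΣR_known = 0.04433 − 0.02491 = 0.01942 K/W
L/(kA) = 0.01942 ⇒ k = 0.0410/(0.01942·16.0) = 0.132 W/m·K

k = 0.132 W/m·K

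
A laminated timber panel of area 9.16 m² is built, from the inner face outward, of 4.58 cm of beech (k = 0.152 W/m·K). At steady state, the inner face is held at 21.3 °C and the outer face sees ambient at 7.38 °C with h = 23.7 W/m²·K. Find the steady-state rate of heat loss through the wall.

Treat each layer as a resistance in series:
  R_beech = L/(kA) = 0.0458/(0.152·9.16) = 0.03289 K/W
  R_conv,out = 1/(hA) = 1/(23.7·9.16) = 0.004606 K/W
ΣR = 0.03289 + 0.004606 = 0.03750 K/W
Q = ΔT/ΣR = (21.3 °C − 7.38 °C)/0.03750 = 371 W

Q = 371 W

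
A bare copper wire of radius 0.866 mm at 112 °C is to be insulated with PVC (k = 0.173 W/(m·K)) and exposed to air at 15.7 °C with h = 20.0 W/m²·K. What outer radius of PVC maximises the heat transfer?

For a cylinder, r_cr = k_ins/h = 0.173/20.0 = 0.00865 m = 0.865 cm

r_cr = 0.865 cm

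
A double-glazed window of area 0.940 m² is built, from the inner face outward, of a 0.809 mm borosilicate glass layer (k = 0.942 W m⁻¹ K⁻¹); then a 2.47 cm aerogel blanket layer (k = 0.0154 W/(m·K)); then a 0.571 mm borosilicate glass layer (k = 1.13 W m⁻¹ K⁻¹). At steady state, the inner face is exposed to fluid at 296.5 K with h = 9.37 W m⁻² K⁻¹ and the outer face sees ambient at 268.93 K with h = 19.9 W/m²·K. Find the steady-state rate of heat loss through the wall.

Q = 14.7 W

Series thermal resistances, inner to outer:
  R_conv,in = 1/(hA) = 1/(9.37·0.940) = 0.1135 K/W
  R_borosilicate glass = L/(kA) = 8.09×10^-4/(0.942·0.940) = 9.136×10^-4 K/W
  R_aerogel blanket = L/(kA) = 0.0247/(0.0154·0.940) = 1.706 K/W
  R_borosilicate glass = L/(kA) = 5.71×10^-4/(1.13·0.940) = 5.376×10^-4 K/W
  R_conv,out = 1/(hA) = 1/(19.9·0.940) = 0.05346 K/W
ΣR = 0.1135 + 9.136×10^-4 + 1.706 + 5.376×10^-4 + 0.05346 = 1.874 K/W
Q = ΔT/ΣR = (296.5 K − 268.93 K)/1.874 = 14.7 W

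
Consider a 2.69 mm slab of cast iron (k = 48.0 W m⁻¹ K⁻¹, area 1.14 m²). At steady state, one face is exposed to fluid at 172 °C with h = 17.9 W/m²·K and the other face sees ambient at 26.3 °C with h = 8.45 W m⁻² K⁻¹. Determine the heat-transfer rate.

Treat each layer as a resistance in series:
  R_conv,in = 1/(hA) = 1/(17.9·1.14) = 0.04901 K/W
  R_cast iron = L/(kA) = 0.00269/(48.0·1.14) = 4.916×10^-5 K/W
  R_conv,out = 1/(hA) = 1/(8.45·1.14) = 0.1038 K/W
ΣR = 0.04901 + 4.916×10^-5 + 0.1038 = 0.1529 K/W
Q = ΔT/ΣR = (172 °C − 26.3 °C)/0.1529 = 953 W

Q = 953 W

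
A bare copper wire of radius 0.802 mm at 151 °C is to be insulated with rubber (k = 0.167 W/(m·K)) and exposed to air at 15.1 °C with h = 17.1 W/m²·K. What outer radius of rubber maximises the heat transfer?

For a cylinder, r_cr = k_ins/h = 0.167/17.1 = 0.00977 m = 0.977 cm

r_cr = 0.977 cm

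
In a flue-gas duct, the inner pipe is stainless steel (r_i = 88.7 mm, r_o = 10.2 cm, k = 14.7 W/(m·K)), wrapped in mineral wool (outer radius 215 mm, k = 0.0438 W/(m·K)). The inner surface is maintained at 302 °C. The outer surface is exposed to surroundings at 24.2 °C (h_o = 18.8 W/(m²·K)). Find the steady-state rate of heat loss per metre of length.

Q' = 101 W/m

Treat each layer as a resistance in series:
  R'_stainless steel = ln(0.102/0.0887)/(2πk) = 0.1397/(2π·14.7) = 0.001513 m·K/W
  R'_mineral wool = ln(0.215/0.102)/(2πk) = 0.7457/(2π·0.0438) = 2.710 m·K/W
  R'_conv,out = 1/(2πr h) = 1/(2π·0.215·18.8) = 0.03938 m·K/W
ΣR = 0.001513 + 2.710 + 0.03938 = 2.751 m·K/W
Q' = ΔT/ΣR = (302 °C − 24.2 °C)/2.751 = 101 W/m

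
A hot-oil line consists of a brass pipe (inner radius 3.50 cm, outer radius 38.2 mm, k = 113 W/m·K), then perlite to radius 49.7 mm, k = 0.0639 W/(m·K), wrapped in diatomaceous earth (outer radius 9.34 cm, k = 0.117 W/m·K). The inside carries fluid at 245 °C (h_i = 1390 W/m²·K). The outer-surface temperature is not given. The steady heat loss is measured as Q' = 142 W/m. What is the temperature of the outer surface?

T_out = 29.6 °C

Sum the resistances:
  R'_conv,in = 1/(2πr h) = 1/(2π·0.0350·1390) = 0.003271 m·K/W
  R'_brass = ln(0.0382/0.0350)/(2πk) = 0.08749/(2π·113) = 1.232×10^-4 m·K/W
  R'_perlite = ln(0.0497/0.0382)/(2πk) = 0.2632/(2π·0.0639) = 0.6555 m·K/W
  R'_diatomaceous earth = ln(0.0934/0.0497)/(2πk) = 0.6309/(2π·0.117) = 0.8582 m·K/W
ΣR = 1.517 m·K/W
ΔT = Q'·ΣR = 142 × 1.517 = 215.4 K
Heat flows outward, so T_out = T_in − ΔT = 245 − 215.4 = 29.6 °C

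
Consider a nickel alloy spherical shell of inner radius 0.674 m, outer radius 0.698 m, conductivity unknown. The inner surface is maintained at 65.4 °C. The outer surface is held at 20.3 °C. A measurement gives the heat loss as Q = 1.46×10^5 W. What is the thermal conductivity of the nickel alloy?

k = 13.1 W/m·K

ΣR = ΔT/Q = |65.4 − 20.3|/1.46×10^5 = 3.089×10^-4 K/W
(1/r₁−1/r₂)/(4πk) = 3.089×10^-4 ⇒ k = 0.05101/(4π·3.089×10^-4) = 13.1 W/m·K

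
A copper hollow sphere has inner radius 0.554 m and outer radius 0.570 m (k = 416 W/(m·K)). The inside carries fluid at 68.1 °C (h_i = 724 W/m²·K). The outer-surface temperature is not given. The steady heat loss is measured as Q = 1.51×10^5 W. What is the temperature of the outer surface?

Sum the resistances:
  R_conv,in = 1/(4πr²h) = 1/(4π·0.554²·724) = 3.581×10^-4 K/W
  R_copper = (1/0.554 − 1/0.570)/(4πk) = 0.05067/(4π·416) = 9.692×10^-6 K/W
ΣR = 3.678×10^-4 K/W
ΔT = Q·ΣR = 1.51×10^5 × 3.678×10^-4 = 55.54 K
Heat flows outward, so T_out = T_in − ΔT = 68.1 − 55.54 = 12.6 °C

T_out = 12.6 °C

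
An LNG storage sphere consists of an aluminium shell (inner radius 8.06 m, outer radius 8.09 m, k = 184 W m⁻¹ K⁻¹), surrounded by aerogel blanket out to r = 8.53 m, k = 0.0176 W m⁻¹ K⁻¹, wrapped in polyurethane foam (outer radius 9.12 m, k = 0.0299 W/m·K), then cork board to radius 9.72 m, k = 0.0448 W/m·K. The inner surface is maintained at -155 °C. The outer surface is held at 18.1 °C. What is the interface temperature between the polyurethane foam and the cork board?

T = -16.0 °C

Resistance network (inner→outer):
  R_aluminium = (1/8.06 − 1/8.09)/(4πk) = 4.601×10^-4/(4π·184) = 1.990×10^-7 K/W
  R_aerogel blanket = (1/8.09 − 1/8.53)/(4πk) = 0.006376/(4π·0.0176) = 0.02883 K/W
  R_polyurethane foam = (1/8.53 − 1/9.12)/(4πk) = 0.007584/(4π·0.0299) = 0.02018 K/W
  R_cork board = (1/9.12 − 1/9.72)/(4πk) = 0.006768/(4π·0.0448) = 0.01202 K/W
ΣR = 1.990×10^-7 + 0.02883 + 0.02018 + 0.01202 = 0.06103 K/W
Q = ΔT/ΣR = (-155 °C − 18.1 °C)/0.06103 = -2836 W
From the inner boundary to the polyurethane foam/cork board interface, ΣR_partial = 0.04901 K/W.
T_interface = T_in − Q·ΣR_partial = -155 °C − (-2836)(0.04901) = -16.0 °C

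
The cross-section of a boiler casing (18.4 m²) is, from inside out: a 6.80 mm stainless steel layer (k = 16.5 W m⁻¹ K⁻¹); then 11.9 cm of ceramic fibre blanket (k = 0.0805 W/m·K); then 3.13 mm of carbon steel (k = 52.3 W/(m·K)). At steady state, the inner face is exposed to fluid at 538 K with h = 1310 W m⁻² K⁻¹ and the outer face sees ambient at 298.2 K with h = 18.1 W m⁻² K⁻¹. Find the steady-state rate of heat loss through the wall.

Q = 2870 W

Series thermal resistances, inner to outer:
  R_conv,in = 1/(hA) = 1/(1310·18.4) = 4.149×10^-5 K/W
  R_stainless steel = L/(kA) = 0.00680/(16.5·18.4) = 2.240×10^-5 K/W
  R_ceramic fibre blanket = L/(kA) = 0.119/(0.0805·18.4) = 0.08034 K/W
  R_carbon steel = L/(kA) = 0.00313/(52.3·18.4) = 3.253×10^-6 K/W
  R_conv,out = 1/(hA) = 1/(18.1·18.4) = 0.003003 K/W
ΣR = 4.149×10^-5 + 2.240×10^-5 + 0.08034 + 3.253×10^-6 + 0.003003 = 0.08341 K/W
Q = ΔT/ΣR = (538 K − 298.2 K)/0.08341 = 2870 W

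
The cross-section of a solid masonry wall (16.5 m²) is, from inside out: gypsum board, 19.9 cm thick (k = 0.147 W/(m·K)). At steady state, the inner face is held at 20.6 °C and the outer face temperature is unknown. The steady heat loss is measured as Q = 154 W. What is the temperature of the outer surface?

Series resistances:
  R_gypsum board = L/(kA) = 0.199/(0.147·16.5) = 0.08204 K/W
ΣR = 0.08204 K/W
ΔT = Q·ΣR = 154 × 0.08204 = 12.63 K
Heat flows outward, so T_out = T_in − ΔT = 20.6 − 12.63 = 7.97 °C

T_out = 7.97 °C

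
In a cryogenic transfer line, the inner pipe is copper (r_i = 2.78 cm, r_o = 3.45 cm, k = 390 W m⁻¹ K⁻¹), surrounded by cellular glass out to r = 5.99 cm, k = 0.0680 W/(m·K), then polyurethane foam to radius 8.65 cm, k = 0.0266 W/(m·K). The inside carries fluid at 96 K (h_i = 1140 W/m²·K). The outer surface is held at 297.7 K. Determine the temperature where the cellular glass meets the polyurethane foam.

Treat each layer as a resistance in series:
  R'_conv,in = 1/(2πr h) = 1/(2π·0.0278·1140) = 0.005022 m·K/W
  R'_copper = ln(0.0345/0.0278)/(2πk) = 0.2159/(2π·390) = 8.812×10^-5 m·K/W
  R'_cellular glass = ln(0.0599/0.0345)/(2πk) = 0.5517/(2π·0.0680) = 1.291 m·K/W
  R'_polyurethane foam = ln(0.0865/0.0599)/(2πk) = 0.3675/(2π·0.0266) = 2.199 m·K/W
ΣR = 0.005022 + 8.812×10^-5 + 1.291 + 2.199 = 3.495 m·K/W
Q' = ΔT/ΣR = (96 K − 297.7 K)/3.495 = -57.71 W/m
From the inner boundary to the cellular glass/polyurethane foam interface, ΣR_partial = 1.296 m·K/W.
T_interface = T_in − Q'·ΣR_partial = 96 K − (-57.71)(1.296) = 171 K

T = 171 K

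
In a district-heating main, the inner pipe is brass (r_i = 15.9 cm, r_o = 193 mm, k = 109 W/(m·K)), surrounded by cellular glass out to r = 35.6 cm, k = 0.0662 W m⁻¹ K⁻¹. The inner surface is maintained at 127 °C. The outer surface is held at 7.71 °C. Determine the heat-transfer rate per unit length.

Resistance network (inner→outer):
  R'_brass = ln(0.193/0.159)/(2πk) = 0.1938/(2π·109) = 2.830×10^-4 m·K/W
  R'_cellular glass = ln(0.356/0.193)/(2πk) = 0.6122/(2π·0.0662) = 1.472 m·K/W
ΣR = 2.830×10^-4 + 1.472 = 1.472 m·K/W
Q' = ΔT/ΣR = (127 °C − 7.71 °C)/1.472 = 81.0 W/m

Q' = 81.0 W/m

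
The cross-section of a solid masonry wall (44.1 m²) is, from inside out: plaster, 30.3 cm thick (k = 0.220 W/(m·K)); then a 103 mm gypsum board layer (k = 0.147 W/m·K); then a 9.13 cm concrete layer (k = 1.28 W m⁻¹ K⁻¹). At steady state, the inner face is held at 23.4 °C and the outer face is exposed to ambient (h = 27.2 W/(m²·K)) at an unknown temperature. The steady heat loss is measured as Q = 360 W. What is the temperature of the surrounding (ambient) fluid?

Series resistances:
  R_plaster = L/(kA) = 0.303/(0.220·44.1) = 0.03123 K/W
  R_gypsum board = L/(kA) = 0.103/(0.147·44.1) = 0.01589 K/W
  R_concrete = L/(kA) = 0.0913/(1.28·44.1) = 0.001617 K/W
  R_conv,out = 1/(hA) = 1/(27.2·44.1) = 8.337×10^-4 K/W
ΣR = 0.04957 K/W
ΔT = Q·ΣR = 360 × 0.04957 = 17.85 K
Heat flows outward, so T_out = T_in − ΔT = 23.4 − 17.85 = 5.55 °C

T_out = 5.55 °C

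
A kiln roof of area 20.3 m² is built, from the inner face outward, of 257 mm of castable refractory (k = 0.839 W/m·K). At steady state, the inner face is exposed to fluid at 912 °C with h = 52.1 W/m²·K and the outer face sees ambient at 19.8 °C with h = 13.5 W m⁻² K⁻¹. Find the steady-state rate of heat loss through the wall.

Q = 45.3 kW

Series thermal resistances, inner to outer:
  R_conv,in = 1/(hA) = 1/(52.1·20.3) = 9.455×10^-4 K/W
  R_castable refractory = L/(kA) = 0.257/(0.839·20.3) = 0.01509 K/W
  R_conv,out = 1/(hA) = 1/(13.5·20.3) = 0.003649 K/W
ΣR = 9.455×10^-4 + 0.01509 + 0.003649 = 0.01968 K/W
Q = ΔT/ΣR = (912 °C − 19.8 °C)/0.01968 = 45300 W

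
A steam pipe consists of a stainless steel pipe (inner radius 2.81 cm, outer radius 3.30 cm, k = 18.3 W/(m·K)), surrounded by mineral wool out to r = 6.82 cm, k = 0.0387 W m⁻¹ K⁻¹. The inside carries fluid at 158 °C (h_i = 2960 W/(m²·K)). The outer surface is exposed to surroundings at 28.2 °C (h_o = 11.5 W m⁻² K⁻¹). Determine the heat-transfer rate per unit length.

Q' = 40.7 W/m

Treat each layer as a resistance in series:
  R'_conv,in = 1/(2πr h) = 1/(2π·0.0281·2960) = 0.001913 m·K/W
  R'_stainless steel = ln(0.0330/0.0281)/(2πk) = 0.1607/(2π·18.3) = 0.001398 m·K/W
  R'_mineral wool = ln(0.0682/0.0330)/(2πk) = 0.7259/(2π·0.0387) = 2.985 m·K/W
  R'_conv,out = 1/(2πr h) = 1/(2π·0.0682·11.5) = 0.2029 m·K/W
ΣR = 0.001913 + 0.001398 + 2.985 + 0.2029 = 3.191 m·K/W
Q' = ΔT/ΣR = (158 °C − 28.2 °C)/3.191 = 40.7 W/m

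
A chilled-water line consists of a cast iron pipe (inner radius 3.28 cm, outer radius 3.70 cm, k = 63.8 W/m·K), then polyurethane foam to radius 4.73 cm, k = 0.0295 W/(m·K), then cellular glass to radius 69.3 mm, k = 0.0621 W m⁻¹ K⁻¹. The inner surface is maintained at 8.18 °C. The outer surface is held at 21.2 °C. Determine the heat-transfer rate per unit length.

Resistance network (inner→outer):
  R'_cast iron = ln(0.0370/0.0328)/(2πk) = 0.1205/(2π·63.8) = 3.006×10^-4 m·K/W
  R'_polyurethane foam = ln(0.0473/0.0370)/(2πk) = 0.2456/(2π·0.0295) = 1.325 m·K/W
  R'_cellular glass = ln(0.0693/0.0473)/(2πk) = 0.3819/(2π·0.0621) = 0.9789 m·K/W
ΣR = 3.006×10^-4 + 1.325 + 0.9789 = 2.304 m·K/W
Q' = ΔT/ΣR = (8.18 °C − 21.2 °C)/2.304 = -5.65 W/m
(Negative Q' ⇒ heat flows inward; heat gain = 5.65 W/m.)

Q' = 5.65 W/m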